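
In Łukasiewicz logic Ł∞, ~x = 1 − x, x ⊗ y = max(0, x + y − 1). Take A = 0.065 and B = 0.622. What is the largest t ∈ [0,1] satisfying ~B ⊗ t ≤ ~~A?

0.687

~B = 1 − 0.622 = 0.378
So the left factor is ~B = 0.378.
~A = 1 − 0.065 = 0.935
~~A = 1 − 0.935 = 0.065
So the right-hand bound is ~~A = 0.065.
The residuum of the Łukasiewicz t-norm gives the supremum: min(1, 1 − 0.378 + 0.065).
1 − 0.378 + 0.065 = 0.687, so t = min(1, 0.687) = 0.687.
Check: 0.378 ⊗ 0.687 = max(0, 0.065) = 0.065 ≤ 0.065.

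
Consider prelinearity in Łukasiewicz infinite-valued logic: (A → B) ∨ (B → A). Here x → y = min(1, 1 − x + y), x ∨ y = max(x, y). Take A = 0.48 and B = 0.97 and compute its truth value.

1.00

A → B = min(1, 1 − 0.48 + 0.97) = min(1, 1.49) = 1.00
B → A = min(1, 1 − 0.97 + 0.48) = min(1, 0.51) = 0.51
(A → B) ∨ (B → A) = max(1.00, 0.51) = 1.00
(As expected: a Ł∞-tautology — holds in every MV-chain.)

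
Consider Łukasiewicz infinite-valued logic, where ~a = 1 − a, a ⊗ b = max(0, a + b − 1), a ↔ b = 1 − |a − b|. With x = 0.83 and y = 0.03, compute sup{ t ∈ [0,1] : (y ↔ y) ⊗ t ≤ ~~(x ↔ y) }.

y ↔ y = 1 − |0.03 − 0.03| = 1 − 0.00 = 1.00
So the left factor is y ↔ y = 1.00.
x ↔ y = 1 − |0.83 − 0.03| = 1 − 0.80 = 0.20
~(x ↔ y) = 1 − 0.20 = 0.80
~~(x ↔ y) = 1 − 0.80 = 0.20
So the right-hand bound is ~~(x ↔ y) = 0.20.
The residuum of the Łukasiewicz t-norm gives the supremum: min(1, 1 − 1.00 + 0.20).
1 − 1.00 + 0.20 = 0.20, so t = min(1, 0.20) = 0.20.
Check: 1.00 ⊗ 0.20 = max(0, 0.20) = 0.20 ≤ 0.20.

0.20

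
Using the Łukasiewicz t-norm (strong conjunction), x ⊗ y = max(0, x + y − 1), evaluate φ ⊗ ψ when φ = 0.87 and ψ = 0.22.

φ ⊗ ψ = max(0, 0.87 + 0.22 − 1) = max(0, 0.09) = 0.09
For comparison, the Gödel (minimum) t-norm min(x, y) would give 0.22.

0.09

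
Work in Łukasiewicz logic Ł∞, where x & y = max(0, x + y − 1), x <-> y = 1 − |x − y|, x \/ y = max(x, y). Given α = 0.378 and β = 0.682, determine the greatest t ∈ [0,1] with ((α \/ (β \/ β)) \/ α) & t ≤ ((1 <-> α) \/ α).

0.696

β \/ β = max(0.682, 0.682) = 0.682
α \/ (β \/ β) = max(0.378, 0.682) = 0.682
(α \/ (β \/ β)) \/ α = max(0.682, 0.378) = 0.682
So the left factor is (α \/ (β \/ β)) \/ α = 0.682.
1 <-> α = 1 − |1.000 − 0.378| = 1 − 0.622 = 0.378
(1 <-> α) \/ α = max(0.378, 0.378) = 0.378
So the right-hand bound is (1 <-> α) \/ α = 0.378.
The residuum of the Łukasiewicz t-norm gives the supremum: min(1, 1 − 0.682 + 0.378).
1 − 0.682 + 0.378 = 0.696, so t = min(1, 0.696) = 0.696.
Check: 0.682 & 0.696 = max(0, 0.378) = 0.378 ≤ 0.378.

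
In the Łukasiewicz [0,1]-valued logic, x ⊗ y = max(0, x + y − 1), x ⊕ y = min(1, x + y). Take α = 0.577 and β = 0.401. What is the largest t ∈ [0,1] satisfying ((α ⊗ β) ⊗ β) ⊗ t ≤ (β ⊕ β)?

1.000

α ⊗ β = max(0, 0.577 + 0.401 − 1) = max(0, -0.022) = 0.000
(α ⊗ β) ⊗ β = max(0, 0.000 + 0.401 − 1) = max(0, -0.599) = 0.000
So the left factor is (α ⊗ β) ⊗ β = 0.000.
β ⊕ β = min(1, 0.401 + 0.401) = min(1, 0.802) = 0.802
So the right-hand bound is β ⊕ β = 0.802.
The residuum of the Łukasiewicz t-norm gives the supremum: min(1, 1 − 0.000 + 0.802).
1 − 0.000 + 0.802 = 1.802, so t = min(1, 1.802) = 1.000.
Check: 0.000 ⊗ 1.000 = max(0, 0.000) = 0.000 ≤ 0.802.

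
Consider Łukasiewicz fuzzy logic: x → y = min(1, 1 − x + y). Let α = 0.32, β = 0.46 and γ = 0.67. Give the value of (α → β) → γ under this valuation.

α → β = min(1, 1 − 0.32 + 0.46) = min(1, 1.14) = 1.00
(α → β) → γ = min(1, 1 − 1.00 + 0.67) = min(1, 0.67) = 0.67

0.67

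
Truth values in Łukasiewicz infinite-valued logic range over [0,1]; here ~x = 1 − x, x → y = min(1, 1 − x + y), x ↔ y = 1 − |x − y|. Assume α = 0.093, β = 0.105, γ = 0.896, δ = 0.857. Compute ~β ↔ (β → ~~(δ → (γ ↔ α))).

~β = 1 − 0.105 = 0.895
γ ↔ α = 1 − |0.896 − 0.093| = 1 − 0.803 = 0.197
δ → (γ ↔ α) = min(1, 1 − 0.857 + 0.197) = min(1, 0.340) = 0.340
~(δ → (γ ↔ α)) = 1 − 0.340 = 0.660
~~(δ → (γ ↔ α)) = 1 − 0.660 = 0.340
β → ~~(δ → (γ ↔ α)) = min(1, 1 − 0.105 + 0.340) = min(1, 1.235) = 1.000
~β ↔ (β → ~~(δ → (γ ↔ α))) = 1 − |0.895 − 1.000| = 1 − 0.105 = 0.895

0.895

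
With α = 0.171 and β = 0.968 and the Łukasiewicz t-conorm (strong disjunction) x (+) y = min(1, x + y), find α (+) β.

1.000

α (+) β = min(1, 0.171 + 0.968) = min(1, 1.139) = 1.000
For comparison, the Gödel t-conorm max(x, y) would give 0.968.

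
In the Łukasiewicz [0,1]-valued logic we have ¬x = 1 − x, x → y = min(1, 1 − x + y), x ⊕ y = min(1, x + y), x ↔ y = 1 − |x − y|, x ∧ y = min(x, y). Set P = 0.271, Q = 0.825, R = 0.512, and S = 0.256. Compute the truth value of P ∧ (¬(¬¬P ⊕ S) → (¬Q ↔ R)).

¬P = 1 − 0.271 = 0.729
¬¬P = 1 − 0.729 = 0.271
¬¬P ⊕ S = min(1, 0.271 + 0.256) = min(1, 0.527) = 0.527
¬(¬¬P ⊕ S) = 1 − 0.527 = 0.473
¬Q = 1 − 0.825 = 0.175
¬Q ↔ R = 1 − |0.175 − 0.512| = 1 − 0.337 = 0.663
¬(¬¬P ⊕ S) → (¬Q ↔ R) = min(1, 1 − 0.473 + 0.663) = min(1, 1.190) = 1.000
P ∧ (¬(¬¬P ⊕ S) → (¬Q ↔ R)) = min(0.271, 1.000) = 0.271

0.271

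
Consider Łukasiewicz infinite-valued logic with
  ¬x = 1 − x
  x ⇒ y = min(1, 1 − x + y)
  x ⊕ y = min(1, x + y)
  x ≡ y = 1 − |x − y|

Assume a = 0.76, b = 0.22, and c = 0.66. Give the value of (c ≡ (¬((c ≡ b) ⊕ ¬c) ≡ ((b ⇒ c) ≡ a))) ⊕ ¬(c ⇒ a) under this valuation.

c ≡ b = 1 − |0.66 − 0.22| = 1 − 0.44 = 0.56
¬c = 1 − 0.66 = 0.34
(c ≡ b) ⊕ ¬c = min(1, 0.56 + 0.34) = min(1, 0.90) = 0.90
¬((c ≡ b) ⊕ ¬c) = 1 − 0.90 = 0.10
b ⇒ c = min(1, 1 − 0.22 + 0.66) = min(1, 1.44) = 1.00
(b ⇒ c) ≡ a = 1 − |1.00 − 0.76| = 1 − 0.24 = 0.76
¬((c ≡ b) ⊕ ¬c) ≡ ((b ⇒ c) ≡ a) = 1 − |0.10 − 0.76| = 1 − 0.66 = 0.34
c ≡ (¬((c ≡ b) ⊕ ¬c) ≡ ((b ⇒ c) ≡ a)) = 1 − |0.66 − 0.34| = 1 − 0.32 = 0.68
c ⇒ a = min(1, 1 − 0.66 + 0.76) = min(1, 1.10) = 1.00
¬(c ⇒ a) = 1 − 1.00 = 0.00
(c ≡ (¬((c ≡ b) ⊕ ¬c) ≡ ((b ⇒ c) ≡ a))) ⊕ ¬(c ⇒ a) = min(1, 0.68 + 0.00) = min(1, 0.68) = 0.68

0.68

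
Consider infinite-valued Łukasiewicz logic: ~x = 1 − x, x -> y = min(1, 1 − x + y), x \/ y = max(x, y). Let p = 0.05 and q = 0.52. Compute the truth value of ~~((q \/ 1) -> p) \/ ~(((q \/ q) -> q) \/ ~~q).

q \/ 1 = max(0.52, 1.00) = 1.00
(q \/ 1) -> p = min(1, 1 − 1.00 + 0.05) = min(1, 0.05) = 0.05
~((q \/ 1) -> p) = 1 − 0.05 = 0.95
~~((q \/ 1) -> p) = 1 − 0.95 = 0.05
q \/ q = max(0.52, 0.52) = 0.52
(q \/ q) -> q = min(1, 1 − 0.52 + 0.52) = min(1, 1.00) = 1.00
~q = 1 − 0.52 = 0.48
~~q = 1 − 0.48 = 0.52
((q \/ q) -> q) \/ ~~q = max(1.00, 0.52) = 1.00
~(((q \/ q) -> q) \/ ~~q) = 1 − 1.00 = 0.00
~~((q \/ 1) -> p) \/ ~(((q \/ q) -> q) \/ ~~q) = max(0.05, 0.00) = 0.05

0.05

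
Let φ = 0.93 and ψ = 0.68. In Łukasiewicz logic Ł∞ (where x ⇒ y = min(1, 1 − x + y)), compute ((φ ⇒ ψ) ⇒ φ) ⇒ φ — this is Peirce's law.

0.93

φ ⇒ ψ = min(1, 1 − 0.93 + 0.68) = min(1, 0.75) = 0.75
(φ ⇒ ψ) ⇒ φ = min(1, 1 − 0.75 + 0.93) = min(1, 1.18) = 1.00
((φ ⇒ ψ) ⇒ φ) ⇒ φ = min(1, 1 − 1.00 + 0.93) = min(1, 0.93) = 0.93
(The value 0.93 < 1 shows this instance is not satisfied; not a Ł∞-tautology in general.)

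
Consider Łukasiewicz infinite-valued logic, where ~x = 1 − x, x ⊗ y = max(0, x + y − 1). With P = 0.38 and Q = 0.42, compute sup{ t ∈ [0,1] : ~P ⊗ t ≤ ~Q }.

~P = 1 − 0.38 = 0.62
So the left factor is ~P = 0.62.
~Q = 1 − 0.42 = 0.58
So the right-hand bound is ~Q = 0.58.
The residuum of the Łukasiewicz t-norm gives the supremum: min(1, 1 − 0.62 + 0.58).
1 − 0.62 + 0.58 = 0.96, so t = min(1, 0.96) = 0.96.
Check: 0.62 ⊗ 0.96 = max(0, 0.58) = 0.58 ≤ 0.58.

0.96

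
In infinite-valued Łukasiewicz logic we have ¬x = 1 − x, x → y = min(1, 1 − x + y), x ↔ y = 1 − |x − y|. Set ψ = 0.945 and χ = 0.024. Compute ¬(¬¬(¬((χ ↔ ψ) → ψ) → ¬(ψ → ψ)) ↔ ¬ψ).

0.945

χ ↔ ψ = 1 − |0.024 − 0.945| = 1 − 0.921 = 0.079
(χ ↔ ψ) → ψ = min(1, 1 − 0.079 + 0.945) = min(1, 1.866) = 1.000
¬((χ ↔ ψ) → ψ) = 1 − 1.000 = 0.000
ψ → ψ = min(1, 1 − 0.945 + 0.945) = min(1, 1.000) = 1.000
¬(ψ → ψ) = 1 − 1.000 = 0.000
¬((χ ↔ ψ) → ψ) → ¬(ψ → ψ) = min(1, 1 − 0.000 + 0.000) = min(1, 1.000) = 1.000
¬(¬((χ ↔ ψ) → ψ) → ¬(ψ → ψ)) = 1 − 1.000 = 0.000
¬¬(¬((χ ↔ ψ) → ψ) → ¬(ψ → ψ)) = 1 − 0.000 = 1.000
¬ψ = 1 − 0.945 = 0.055
¬¬(¬((χ ↔ ψ) → ψ) → ¬(ψ → ψ)) ↔ ¬ψ = 1 − |1.000 − 0.055| = 1 − 0.945 = 0.055
¬(¬¬(¬((χ ↔ ψ) → ψ) → ¬(ψ → ψ)) ↔ ¬ψ) = 1 − 0.055 = 0.945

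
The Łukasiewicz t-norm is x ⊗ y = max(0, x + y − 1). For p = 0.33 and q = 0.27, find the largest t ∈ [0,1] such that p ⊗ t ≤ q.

The residuum of the Łukasiewicz t-norm gives the supremum: min(1, 1 − 0.33 + 0.27).
1 − 0.33 + 0.27 = 0.94, so t = min(1, 0.94) = 0.94.
Check: 0.33 ⊗ 0.94 = max(0, 0.27) = 0.27 ≤ 0.27.

0.94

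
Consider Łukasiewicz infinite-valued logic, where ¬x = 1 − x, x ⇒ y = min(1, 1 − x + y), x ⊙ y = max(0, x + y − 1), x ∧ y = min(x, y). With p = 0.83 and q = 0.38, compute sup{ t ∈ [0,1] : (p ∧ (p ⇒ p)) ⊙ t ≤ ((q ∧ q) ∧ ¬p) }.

p ⇒ p = min(1, 1 − 0.83 + 0.83) = min(1, 1.00) = 1.00
p ∧ (p ⇒ p) = min(0.83, 1.00) = 0.83
So the left factor is p ∧ (p ⇒ p) = 0.83.
q ∧ q = min(0.38, 0.38) = 0.38
¬p = 1 − 0.83 = 0.17
(q ∧ q) ∧ ¬p = min(0.38, 0.17) = 0.17
So the right-hand bound is (q ∧ q) ∧ ¬p = 0.17.
The residuum of the Łukasiewicz t-norm gives the supremum: min(1, 1 − 0.83 + 0.17).
1 − 0.83 + 0.17 = 0.34, so t = min(1, 0.34) = 0.34.
Check: 0.83 ⊙ 0.34 = max(0, 0.17) = 0.17 ≤ 0.17.

0.34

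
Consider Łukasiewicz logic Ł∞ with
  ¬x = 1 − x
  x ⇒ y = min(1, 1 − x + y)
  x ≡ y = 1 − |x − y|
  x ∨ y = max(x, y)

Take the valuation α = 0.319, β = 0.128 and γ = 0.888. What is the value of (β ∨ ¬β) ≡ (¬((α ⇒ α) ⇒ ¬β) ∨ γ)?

¬β = 1 − 0.128 = 0.872
β ∨ ¬β = max(0.128, 0.872) = 0.872
α ⇒ α = min(1, 1 − 0.319 + 0.319) = min(1, 1.000) = 1.000
(α ⇒ α) ⇒ ¬β = min(1, 1 − 1.000 + 0.872) = min(1, 0.872) = 0.872
¬((α ⇒ α) ⇒ ¬β) = 1 − 0.872 = 0.128
¬((α ⇒ α) ⇒ ¬β) ∨ γ = max(0.128, 0.888) = 0.888
(β ∨ ¬β) ≡ (¬((α ⇒ α) ⇒ ¬β) ∨ γ) = 1 − |0.872 − 0.888| = 1 − 0.016 = 0.984

0.984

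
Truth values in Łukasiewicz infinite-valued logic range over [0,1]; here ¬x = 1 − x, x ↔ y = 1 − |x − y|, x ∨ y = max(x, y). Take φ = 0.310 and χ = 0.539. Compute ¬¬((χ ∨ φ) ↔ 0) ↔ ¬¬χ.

χ ∨ φ = max(0.539, 0.310) = 0.539
(χ ∨ φ) ↔ 0 = 1 − |0.539 − 0.000| = 1 − 0.539 = 0.461
¬((χ ∨ φ) ↔ 0) = 1 − 0.461 = 0.539
¬¬((χ ∨ φ) ↔ 0) = 1 − 0.539 = 0.461
¬χ = 1 − 0.539 = 0.461
¬¬χ = 1 − 0.461 = 0.539
¬¬((χ ∨ φ) ↔ 0) ↔ ¬¬χ = 1 − |0.461 − 0.539| = 1 − 0.078 = 0.922

0.922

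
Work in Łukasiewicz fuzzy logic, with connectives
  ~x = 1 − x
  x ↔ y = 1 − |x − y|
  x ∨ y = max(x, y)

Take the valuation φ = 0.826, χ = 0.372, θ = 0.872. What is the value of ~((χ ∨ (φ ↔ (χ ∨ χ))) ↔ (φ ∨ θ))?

0.326

χ ∨ χ = max(0.372, 0.372) = 0.372
φ ↔ (χ ∨ χ) = 1 − |0.826 − 0.372| = 1 − 0.454 = 0.546
χ ∨ (φ ↔ (χ ∨ χ)) = max(0.372, 0.546) = 0.546
φ ∨ θ = max(0.826, 0.872) = 0.872
(χ ∨ (φ ↔ (χ ∨ χ))) ↔ (φ ∨ θ) = 1 − |0.546 − 0.872| = 1 − 0.326 = 0.674
~((χ ∨ (φ ↔ (χ ∨ χ))) ↔ (φ ∨ θ)) = 1 − 0.674 = 0.326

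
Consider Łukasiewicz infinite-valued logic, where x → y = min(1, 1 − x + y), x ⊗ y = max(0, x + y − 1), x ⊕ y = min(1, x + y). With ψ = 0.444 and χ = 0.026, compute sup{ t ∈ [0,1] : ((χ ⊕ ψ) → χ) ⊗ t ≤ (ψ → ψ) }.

χ ⊕ ψ = min(1, 0.026 + 0.444) = min(1, 0.470) = 0.470
(χ ⊕ ψ) → χ = min(1, 1 − 0.470 + 0.026) = min(1, 0.556) = 0.556
So the left factor is (χ ⊕ ψ) → χ = 0.556.
ψ → ψ = min(1, 1 − 0.444 + 0.444) = min(1, 1.000) = 1.000
So the right-hand bound is ψ → ψ = 1.000.
The residuum of the Łukasiewicz t-norm gives the supremum: min(1, 1 − 0.556 + 1.000).
1 − 0.556 + 1.000 = 1.444, so t = min(1, 1.444) = 1.000.
Check: 0.556 ⊗ 1.000 = max(0, 0.556) = 0.556 ≤ 1.000.

1.000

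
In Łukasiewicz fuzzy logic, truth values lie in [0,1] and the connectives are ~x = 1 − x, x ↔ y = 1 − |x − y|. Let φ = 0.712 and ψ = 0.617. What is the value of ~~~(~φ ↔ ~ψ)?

~φ = 1 − 0.712 = 0.288
~ψ = 1 − 0.617 = 0.383
~φ ↔ ~ψ = 1 − |0.288 − 0.383| = 1 − 0.095 = 0.905
~(~φ ↔ ~ψ) = 1 − 0.905 = 0.095
~~(~φ ↔ ~ψ) = 1 − 0.095 = 0.905
~~~(~φ ↔ ~ψ) = 1 − 0.905 = 0.095

0.095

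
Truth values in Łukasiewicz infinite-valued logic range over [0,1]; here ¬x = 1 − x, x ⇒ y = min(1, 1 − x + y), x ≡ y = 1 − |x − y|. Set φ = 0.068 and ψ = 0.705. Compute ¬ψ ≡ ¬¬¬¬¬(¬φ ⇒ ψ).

¬ψ = 1 − 0.705 = 0.295
¬φ = 1 − 0.068 = 0.932
¬φ ⇒ ψ = min(1, 1 − 0.932 + 0.705) = min(1, 0.773) = 0.773
¬(¬φ ⇒ ψ) = 1 − 0.773 = 0.227
¬¬(¬φ ⇒ ψ) = 1 − 0.227 = 0.773
¬¬¬(¬φ ⇒ ψ) = 1 − 0.773 = 0.227
¬¬¬¬(¬φ ⇒ ψ) = 1 − 0.227 = 0.773
¬¬¬¬¬(¬φ ⇒ ψ) = 1 − 0.773 = 0.227
¬ψ ≡ ¬¬¬¬¬(¬φ ⇒ ψ) = 1 − |0.295 − 0.227| = 1 − 0.068 = 0.932

0.932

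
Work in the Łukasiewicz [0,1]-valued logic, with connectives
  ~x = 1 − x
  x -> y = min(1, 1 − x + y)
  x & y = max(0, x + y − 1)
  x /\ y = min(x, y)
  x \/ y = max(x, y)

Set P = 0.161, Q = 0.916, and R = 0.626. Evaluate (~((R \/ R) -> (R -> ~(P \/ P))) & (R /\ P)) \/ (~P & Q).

0.755

R \/ R = max(0.626, 0.626) = 0.626
P \/ P = max(0.161, 0.161) = 0.161
~(P \/ P) = 1 − 0.161 = 0.839
R -> ~(P \/ P) = min(1, 1 − 0.626 + 0.839) = min(1, 1.213) = 1.000
(R \/ R) -> (R -> ~(P \/ P)) = min(1, 1 − 0.626 + 1.000) = min(1, 1.374) = 1.000
~((R \/ R) -> (R -> ~(P \/ P))) = 1 − 1.000 = 0.000
R /\ P = min(0.626, 0.161) = 0.161
~((R \/ R) -> (R -> ~(P \/ P))) & (R /\ P) = max(0, 0.000 + 0.161 − 1) = max(0, -0.839) = 0.000
~P = 1 − 0.161 = 0.839
~P & Q = max(0, 0.839 + 0.916 − 1) = max(0, 0.755) = 0.755
(~((R \/ R) -> (R -> ~(P \/ P))) & (R /\ P)) \/ (~P & Q) = max(0.000, 0.755) = 0.755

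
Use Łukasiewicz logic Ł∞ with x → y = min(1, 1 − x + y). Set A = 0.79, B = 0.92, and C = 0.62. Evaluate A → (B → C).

B → C = min(1, 1 − 0.92 + 0.62) = min(1, 0.70) = 0.70
A → (B → C) = min(1, 1 − 0.79 + 0.70) = min(1, 0.91) = 0.91

0.91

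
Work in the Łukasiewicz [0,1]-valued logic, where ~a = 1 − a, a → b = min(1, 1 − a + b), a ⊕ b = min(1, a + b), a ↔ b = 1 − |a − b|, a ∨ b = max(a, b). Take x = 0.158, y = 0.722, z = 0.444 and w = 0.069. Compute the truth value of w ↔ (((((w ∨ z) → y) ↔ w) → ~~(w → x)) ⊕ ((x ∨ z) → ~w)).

w ∨ z = max(0.069, 0.444) = 0.444
(w ∨ z) → y = min(1, 1 − 0.444 + 0.722) = min(1, 1.278) = 1.000
((w ∨ z) → y) ↔ w = 1 − |1.000 − 0.069| = 1 − 0.931 = 0.069
w → x = min(1, 1 − 0.069 + 0.158) = min(1, 1.089) = 1.000
~(w → x) = 1 − 1.000 = 0.000
~~(w → x) = 1 − 0.000 = 1.000
(((w ∨ z) → y) ↔ w) → ~~(w → x) = min(1, 1 − 0.069 + 1.000) = min(1, 1.931) = 1.000
x ∨ z = max(0.158, 0.444) = 0.444
~w = 1 − 0.069 = 0.931
(x ∨ z) → ~w = min(1, 1 − 0.444 + 0.931) = min(1, 1.487) = 1.000
((((w ∨ z) → y) ↔ w) → ~~(w → x)) ⊕ ((x ∨ z) → ~w) = min(1, 1.000 + 1.000) = min(1, 2.000) = 1.000
w ↔ (((((w ∨ z) → y) ↔ w) → ~~(w → x)) ⊕ ((x ∨ z) → ~w)) = 1 − |0.069 − 1.000| = 1 − 0.931 = 0.069

0.069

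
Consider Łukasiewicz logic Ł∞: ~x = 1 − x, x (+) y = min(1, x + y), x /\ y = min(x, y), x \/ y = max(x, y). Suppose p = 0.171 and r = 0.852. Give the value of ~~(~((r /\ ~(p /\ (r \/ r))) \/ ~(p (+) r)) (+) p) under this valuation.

r \/ r = max(0.852, 0.852) = 0.852
p /\ (r \/ r) = min(0.171, 0.852) = 0.171
~(p /\ (r \/ r)) = 1 − 0.171 = 0.829
r /\ ~(p /\ (r \/ r)) = min(0.852, 0.829) = 0.829
p (+) r = min(1, 0.171 + 0.852) = min(1, 1.023) = 1.000
~(p (+) r) = 1 − 1.000 = 0.000
(r /\ ~(p /\ (r \/ r))) \/ ~(p (+) r) = max(0.829, 0.000) = 0.829
~((r /\ ~(p /\ (r \/ r))) \/ ~(p (+) r)) = 1 − 0.829 = 0.171
~((r /\ ~(p /\ (r \/ r))) \/ ~(p (+) r)) (+) p = min(1, 0.171 + 0.171) = min(1, 0.342) = 0.342
~(~((r /\ ~(p /\ (r \/ r))) \/ ~(p (+) r)) (+) p) = 1 − 0.342 = 0.658
~~(~((r /\ ~(p /\ (r \/ r))) \/ ~(p (+) r)) (+) p) = 1 − 0.658 = 0.342

0.342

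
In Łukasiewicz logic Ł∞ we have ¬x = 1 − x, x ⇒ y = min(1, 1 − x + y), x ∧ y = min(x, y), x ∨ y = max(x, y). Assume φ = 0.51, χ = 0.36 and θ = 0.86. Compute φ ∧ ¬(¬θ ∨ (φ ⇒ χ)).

0.15

¬θ = 1 − 0.86 = 0.14
φ ⇒ χ = min(1, 1 − 0.51 + 0.36) = min(1, 0.85) = 0.85
¬θ ∨ (φ ⇒ χ) = max(0.14, 0.85) = 0.85
¬(¬θ ∨ (φ ⇒ χ)) = 1 − 0.85 = 0.15
φ ∧ ¬(¬θ ∨ (φ ⇒ χ)) = min(0.51, 0.15) = 0.15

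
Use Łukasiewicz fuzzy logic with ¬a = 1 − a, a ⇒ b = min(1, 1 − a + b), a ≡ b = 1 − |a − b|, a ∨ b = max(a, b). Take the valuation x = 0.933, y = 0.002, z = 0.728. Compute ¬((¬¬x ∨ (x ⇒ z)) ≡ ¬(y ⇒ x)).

0.933

¬x = 1 − 0.933 = 0.067
¬¬x = 1 − 0.067 = 0.933
x ⇒ z = min(1, 1 − 0.933 + 0.728) = min(1, 0.795) = 0.795
¬¬x ∨ (x ⇒ z) = max(0.933, 0.795) = 0.933
y ⇒ x = min(1, 1 − 0.002 + 0.933) = min(1, 1.931) = 1.000
¬(y ⇒ x) = 1 − 1.000 = 0.000
(¬¬x ∨ (x ⇒ z)) ≡ ¬(y ⇒ x) = 1 − |0.933 − 0.000| = 1 − 0.933 = 0.067
¬((¬¬x ∨ (x ⇒ z)) ≡ ¬(y ⇒ x)) = 1 − 0.067 = 0.933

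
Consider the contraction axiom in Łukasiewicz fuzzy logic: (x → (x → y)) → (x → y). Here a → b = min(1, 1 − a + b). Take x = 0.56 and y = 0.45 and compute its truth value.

0.89

x → y = min(1, 1 − 0.56 + 0.45) = min(1, 0.89) = 0.89
x → (x → y) = min(1, 1 − 0.56 + 0.89) = min(1, 1.33) = 1.00
(x → (x → y)) → (x → y) = min(1, 1 − 1.00 + 0.89) = min(1, 0.89) = 0.89
(The value 0.89 < 1 shows this instance is not satisfied; fails in Ł∞ (the t-norm is not idempotent).)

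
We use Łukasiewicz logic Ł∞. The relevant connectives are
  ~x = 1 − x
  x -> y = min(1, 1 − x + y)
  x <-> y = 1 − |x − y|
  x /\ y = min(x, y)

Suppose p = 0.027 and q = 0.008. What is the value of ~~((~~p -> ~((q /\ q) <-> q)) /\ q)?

~p = 1 − 0.027 = 0.973
~~p = 1 − 0.973 = 0.027
q /\ q = min(0.008, 0.008) = 0.008
(q /\ q) <-> q = 1 − |0.008 − 0.008| = 1 − 0.000 = 1.000
~((q /\ q) <-> q) = 1 − 1.000 = 0.000
~~p -> ~((q /\ q) <-> q) = min(1, 1 − 0.027 + 0.000) = min(1, 0.973) = 0.973
(~~p -> ~((q /\ q) <-> q)) /\ q = min(0.973, 0.008) = 0.008
~((~~p -> ~((q /\ q) <-> q)) /\ q) = 1 − 0.008 = 0.992
~~((~~p -> ~((q /\ q) <-> q)) /\ q) = 1 − 0.992 = 0.008

0.008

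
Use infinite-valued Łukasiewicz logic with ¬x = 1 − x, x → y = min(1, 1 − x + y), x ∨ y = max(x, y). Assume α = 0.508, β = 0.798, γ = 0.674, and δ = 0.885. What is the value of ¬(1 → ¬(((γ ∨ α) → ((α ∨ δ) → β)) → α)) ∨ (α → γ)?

γ ∨ α = max(0.674, 0.508) = 0.674
α ∨ δ = max(0.508, 0.885) = 0.885
(α ∨ δ) → β = min(1, 1 − 0.885 + 0.798) = min(1, 0.913) = 0.913
(γ ∨ α) → ((α ∨ δ) → β) = min(1, 1 − 0.674 + 0.913) = min(1, 1.239) = 1.000
((γ ∨ α) → ((α ∨ δ) → β)) → α = min(1, 1 − 1.000 + 0.508) = min(1, 0.508) = 0.508
¬(((γ ∨ α) → ((α ∨ δ) → β)) → α) = 1 − 0.508 = 0.492
1 → ¬(((γ ∨ α) → ((α ∨ δ) → β)) → α) = min(1, 1 − 1.000 + 0.492) = min(1, 0.492) = 0.492
¬(1 → ¬(((γ ∨ α) → ((α ∨ δ) → β)) → α)) = 1 − 0.492 = 0.508
α → γ = min(1, 1 − 0.508 + 0.674) = min(1, 1.166) = 1.000
¬(1 → ¬(((γ ∨ α) → ((α ∨ δ) → β)) → α)) ∨ (α → γ) = max(0.508, 1.000) = 1.000

1.000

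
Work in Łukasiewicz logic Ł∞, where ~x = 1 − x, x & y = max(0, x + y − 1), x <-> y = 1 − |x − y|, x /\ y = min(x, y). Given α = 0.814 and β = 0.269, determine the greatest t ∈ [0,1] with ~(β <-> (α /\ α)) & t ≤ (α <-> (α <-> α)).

1.000

α /\ α = min(0.814, 0.814) = 0.814
β <-> (α /\ α) = 1 − |0.269 − 0.814| = 1 − 0.545 = 0.455
~(β <-> (α /\ α)) = 1 − 0.455 = 0.545
So the left factor is ~(β <-> (α /\ α)) = 0.545.
α <-> α = 1 − |0.814 − 0.814| = 1 − 0.000 = 1.000
α <-> (α <-> α) = 1 − |0.814 − 1.000| = 1 − 0.186 = 0.814
So the right-hand bound is α <-> (α <-> α) = 0.814.
The residuum of the Łukasiewicz t-norm gives the supremum: min(1, 1 − 0.545 + 0.814).
1 − 0.545 + 0.814 = 1.269, so t = min(1, 1.269) = 1.000.
Check: 0.545 & 1.000 = max(0, 0.545) = 0.545 ≤ 0.814.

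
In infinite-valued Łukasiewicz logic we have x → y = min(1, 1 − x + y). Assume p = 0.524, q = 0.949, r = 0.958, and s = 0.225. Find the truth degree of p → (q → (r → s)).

r → s = min(1, 1 − 0.958 + 0.225) = min(1, 0.267) = 0.267
q → (r → s) = min(1, 1 − 0.949 + 0.267) = min(1, 0.318) = 0.318
p → (q → (r → s)) = min(1, 1 − 0.524 + 0.318) = min(1, 0.794) = 0.794

0.794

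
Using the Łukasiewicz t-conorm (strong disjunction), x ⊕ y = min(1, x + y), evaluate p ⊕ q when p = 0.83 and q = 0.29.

1.00

p ⊕ q = min(1, 0.83 + 0.29) = min(1, 1.12) = 1.00
For comparison, the Gödel t-conorm max(x, y) would give 0.83.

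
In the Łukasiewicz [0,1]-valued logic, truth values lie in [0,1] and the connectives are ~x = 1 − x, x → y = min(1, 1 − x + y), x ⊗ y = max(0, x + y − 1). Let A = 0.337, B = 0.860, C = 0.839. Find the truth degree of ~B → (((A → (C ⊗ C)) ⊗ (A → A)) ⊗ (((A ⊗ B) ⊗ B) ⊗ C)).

~B = 1 − 0.860 = 0.140
C ⊗ C = max(0, 0.839 + 0.839 − 1) = max(0, 0.678) = 0.678
A → (C ⊗ C) = min(1, 1 − 0.337 + 0.678) = min(1, 1.341) = 1.000
A → A = min(1, 1 − 0.337 + 0.337) = min(1, 1.000) = 1.000
(A → (C ⊗ C)) ⊗ (A → A) = max(0, 1.000 + 1.000 − 1) = max(0, 1.000) = 1.000
A ⊗ B = max(0, 0.337 + 0.860 − 1) = max(0, 0.197) = 0.197
(A ⊗ B) ⊗ B = max(0, 0.197 + 0.860 − 1) = max(0, 0.057) = 0.057
((A ⊗ B) ⊗ B) ⊗ C = max(0, 0.057 + 0.839 − 1) = max(0, -0.104) = 0.000
((A → (C ⊗ C)) ⊗ (A → A)) ⊗ (((A ⊗ B) ⊗ B) ⊗ C) = max(0, 1.000 + 0.000 − 1) = max(0, 0.000) = 0.000
~B → (((A → (C ⊗ C)) ⊗ (A → A)) ⊗ (((A ⊗ B) ⊗ B) ⊗ C)) = min(1, 1 − 0.140 + 0.000) = min(1, 0.860) = 0.860

0.860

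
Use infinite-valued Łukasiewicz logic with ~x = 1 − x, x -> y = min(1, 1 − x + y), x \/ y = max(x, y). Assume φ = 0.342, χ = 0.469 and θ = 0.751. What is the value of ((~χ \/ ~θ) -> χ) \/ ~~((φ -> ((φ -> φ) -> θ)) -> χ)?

~χ = 1 − 0.469 = 0.531
~θ = 1 − 0.751 = 0.249
~χ \/ ~θ = max(0.531, 0.249) = 0.531
(~χ \/ ~θ) -> χ = min(1, 1 − 0.531 + 0.469) = min(1, 0.938) = 0.938
φ -> φ = min(1, 1 − 0.342 + 0.342) = min(1, 1.000) = 1.000
(φ -> φ) -> θ = min(1, 1 − 1.000 + 0.751) = min(1, 0.751) = 0.751
φ -> ((φ -> φ) -> θ) = min(1, 1 − 0.342 + 0.751) = min(1, 1.409) = 1.000
(φ -> ((φ -> φ) -> θ)) -> χ = min(1, 1 − 1.000 + 0.469) = min(1, 0.469) = 0.469
~((φ -> ((φ -> φ) -> θ)) -> χ) = 1 − 0.469 = 0.531
~~((φ -> ((φ -> φ) -> θ)) -> χ) = 1 − 0.531 = 0.469
((~χ \/ ~θ) -> χ) \/ ~~((φ -> ((φ -> φ) -> θ)) -> χ) = max(0.938, 0.469) = 0.938

0.938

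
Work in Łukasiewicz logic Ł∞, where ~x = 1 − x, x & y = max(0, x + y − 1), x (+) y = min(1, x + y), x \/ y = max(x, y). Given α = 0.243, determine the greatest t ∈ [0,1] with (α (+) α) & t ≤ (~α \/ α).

1.000

α (+) α = min(1, 0.243 + 0.243) = min(1, 0.486) = 0.486
So the left factor is α (+) α = 0.486.
~α = 1 − 0.243 = 0.757
~α \/ α = max(0.757, 0.243) = 0.757
So the right-hand bound is ~α \/ α = 0.757.
The residuum of the Łukasiewicz t-norm gives the supremum: min(1, 1 − 0.486 + 0.757).
1 − 0.486 + 0.757 = 1.271, so t = min(1, 1.271) = 1.000.
Check: 0.486 & 1.000 = max(0, 0.486) = 0.486 ≤ 0.757.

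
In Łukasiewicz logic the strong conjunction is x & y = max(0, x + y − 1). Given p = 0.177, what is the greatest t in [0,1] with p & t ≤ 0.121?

0.944

The residuum of the Łukasiewicz t-norm gives the supremum: min(1, 1 − 0.177 + 0.121).
1 − 0.177 + 0.121 = 0.944, so t = min(1, 0.944) = 0.944.
Check: 0.177 & 0.944 = max(0, 0.121) = 0.121 ≤ 0.121.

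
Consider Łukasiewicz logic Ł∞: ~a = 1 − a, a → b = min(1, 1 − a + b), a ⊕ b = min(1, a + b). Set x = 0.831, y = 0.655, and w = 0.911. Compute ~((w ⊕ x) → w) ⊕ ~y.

w ⊕ x = min(1, 0.911 + 0.831) = min(1, 1.742) = 1.000
(w ⊕ x) → w = min(1, 1 − 1.000 + 0.911) = min(1, 0.911) = 0.911
~((w ⊕ x) → w) = 1 − 0.911 = 0.089
~y = 1 − 0.655 = 0.345
~((w ⊕ x) → w) ⊕ ~y = min(1, 0.089 + 0.345) = min(1, 0.434) = 0.434

0.434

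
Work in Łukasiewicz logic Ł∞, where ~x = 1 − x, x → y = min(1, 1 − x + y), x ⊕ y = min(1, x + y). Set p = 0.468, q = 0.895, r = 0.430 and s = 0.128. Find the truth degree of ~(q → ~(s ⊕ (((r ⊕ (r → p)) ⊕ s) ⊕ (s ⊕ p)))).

0.895

r → p = min(1, 1 − 0.430 + 0.468) = min(1, 1.038) = 1.000
r ⊕ (r → p) = min(1, 0.430 + 1.000) = min(1, 1.430) = 1.000
(r ⊕ (r → p)) ⊕ s = min(1, 1.000 + 0.128) = min(1, 1.128) = 1.000
s ⊕ p = min(1, 0.128 + 0.468) = min(1, 0.596) = 0.596
((r ⊕ (r → p)) ⊕ s) ⊕ (s ⊕ p) = min(1, 1.000 + 0.596) = min(1, 1.596) = 1.000
s ⊕ (((r ⊕ (r → p)) ⊕ s) ⊕ (s ⊕ p)) = min(1, 0.128 + 1.000) = min(1, 1.128) = 1.000
~(s ⊕ (((r ⊕ (r → p)) ⊕ s) ⊕ (s ⊕ p))) = 1 − 1.000 = 0.000
q → ~(s ⊕ (((r ⊕ (r → p)) ⊕ s) ⊕ (s ⊕ p))) = min(1, 1 − 0.895 + 0.000) = min(1, 0.105) = 0.105
~(q → ~(s ⊕ (((r ⊕ (r → p)) ⊕ s) ⊕ (s ⊕ p)))) = 1 − 0.105 = 0.895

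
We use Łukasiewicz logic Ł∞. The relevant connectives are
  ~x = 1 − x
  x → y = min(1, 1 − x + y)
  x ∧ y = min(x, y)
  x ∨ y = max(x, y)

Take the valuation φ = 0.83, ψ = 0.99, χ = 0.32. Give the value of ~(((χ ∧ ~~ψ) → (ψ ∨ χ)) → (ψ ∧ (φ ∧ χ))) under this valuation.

~ψ = 1 − 0.99 = 0.01
~~ψ = 1 − 0.01 = 0.99
χ ∧ ~~ψ = min(0.32, 0.99) = 0.32
ψ ∨ χ = max(0.99, 0.32) = 0.99
(χ ∧ ~~ψ) → (ψ ∨ χ) = min(1, 1 − 0.32 + 0.99) = min(1, 1.67) = 1.00
φ ∧ χ = min(0.83, 0.32) = 0.32
ψ ∧ (φ ∧ χ) = min(0.99, 0.32) = 0.32
((χ ∧ ~~ψ) → (ψ ∨ χ)) → (ψ ∧ (φ ∧ χ)) = min(1, 1 − 1.00 + 0.32) = min(1, 0.32) = 0.32
~(((χ ∧ ~~ψ) → (ψ ∨ χ)) → (ψ ∧ (φ ∧ χ))) = 1 − 0.32 = 0.68

0.68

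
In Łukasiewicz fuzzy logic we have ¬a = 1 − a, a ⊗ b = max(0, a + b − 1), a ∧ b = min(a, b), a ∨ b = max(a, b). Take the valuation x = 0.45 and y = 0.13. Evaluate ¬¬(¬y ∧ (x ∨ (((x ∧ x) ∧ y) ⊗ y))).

0.45

¬y = 1 − 0.13 = 0.87
x ∧ x = min(0.45, 0.45) = 0.45
(x ∧ x) ∧ y = min(0.45, 0.13) = 0.13
((x ∧ x) ∧ y) ⊗ y = max(0, 0.13 + 0.13 − 1) = max(0, -0.74) = 0.00
x ∨ (((x ∧ x) ∧ y) ⊗ y) = max(0.45, 0.00) = 0.45
¬y ∧ (x ∨ (((x ∧ x) ∧ y) ⊗ y)) = min(0.87, 0.45) = 0.45
¬(¬y ∧ (x ∨ (((x ∧ x) ∧ y) ⊗ y))) = 1 − 0.45 = 0.55
¬¬(¬y ∧ (x ∨ (((x ∧ x) ∧ y) ⊗ y))) = 1 − 0.55 = 0.45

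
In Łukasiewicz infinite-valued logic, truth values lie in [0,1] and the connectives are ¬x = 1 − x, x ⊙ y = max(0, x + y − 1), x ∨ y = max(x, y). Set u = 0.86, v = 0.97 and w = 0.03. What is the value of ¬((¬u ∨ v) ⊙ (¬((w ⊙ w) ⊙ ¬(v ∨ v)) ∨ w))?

¬u = 1 − 0.86 = 0.14
¬u ∨ v = max(0.14, 0.97) = 0.97
w ⊙ w = max(0, 0.03 + 0.03 − 1) = max(0, -0.94) = 0.00
v ∨ v = max(0.97, 0.97) = 0.97
¬(v ∨ v) = 1 − 0.97 = 0.03
(w ⊙ w) ⊙ ¬(v ∨ v) = max(0, 0.00 + 0.03 − 1) = max(0, -0.97) = 0.00
¬((w ⊙ w) ⊙ ¬(v ∨ v)) = 1 − 0.00 = 1.00
¬((w ⊙ w) ⊙ ¬(v ∨ v)) ∨ w = max(1.00, 0.03) = 1.00
(¬u ∨ v) ⊙ (¬((w ⊙ w) ⊙ ¬(v ∨ v)) ∨ w) = max(0, 0.97 + 1.00 − 1) = max(0, 0.97) = 0.97
¬((¬u ∨ v) ⊙ (¬((w ⊙ w) ⊙ ¬(v ∨ v)) ∨ w)) = 1 − 0.97 = 0.03

0.03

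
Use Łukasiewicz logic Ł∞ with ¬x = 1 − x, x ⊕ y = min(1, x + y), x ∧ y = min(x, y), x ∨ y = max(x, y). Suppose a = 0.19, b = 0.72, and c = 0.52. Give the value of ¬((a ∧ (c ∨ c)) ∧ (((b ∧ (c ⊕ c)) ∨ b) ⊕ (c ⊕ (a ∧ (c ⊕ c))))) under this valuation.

c ∨ c = max(0.52, 0.52) = 0.52
a ∧ (c ∨ c) = min(0.19, 0.52) = 0.19
c ⊕ c = min(1, 0.52 + 0.52) = min(1, 1.04) = 1.00
b ∧ (c ⊕ c) = min(0.72, 1.00) = 0.72
(b ∧ (c ⊕ c)) ∨ b = max(0.72, 0.72) = 0.72
a ∧ (c ⊕ c) = min(0.19, 1.00) = 0.19
c ⊕ (a ∧ (c ⊕ c)) = min(1, 0.52 + 0.19) = min(1, 0.71) = 0.71
((b ∧ (c ⊕ c)) ∨ b) ⊕ (c ⊕ (a ∧ (c ⊕ c))) = min(1, 0.72 + 0.71) = min(1, 1.43) = 1.00
(a ∧ (c ∨ c)) ∧ (((b ∧ (c ⊕ c)) ∨ b) ⊕ (c ⊕ (a ∧ (c ⊕ c)))) = min(0.19, 1.00) = 0.19
¬((a ∧ (c ∨ c)) ∧ (((b ∧ (c ⊕ c)) ∨ b) ⊕ (c ⊕ (a ∧ (c ⊕ c))))) = 1 − 0.19 = 0.81

0.81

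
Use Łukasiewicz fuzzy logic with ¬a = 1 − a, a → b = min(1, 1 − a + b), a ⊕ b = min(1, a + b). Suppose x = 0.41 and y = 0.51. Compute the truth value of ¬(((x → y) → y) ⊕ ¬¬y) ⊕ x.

0.41

x → y = min(1, 1 − 0.41 + 0.51) = min(1, 1.10) = 1.00
(x → y) → y = min(1, 1 − 1.00 + 0.51) = min(1, 0.51) = 0.51
¬y = 1 − 0.51 = 0.49
¬¬y = 1 − 0.49 = 0.51
((x → y) → y) ⊕ ¬¬y = min(1, 0.51 + 0.51) = min(1, 1.02) = 1.00
¬(((x → y) → y) ⊕ ¬¬y) = 1 − 1.00 = 0.00
¬(((x → y) → y) ⊕ ¬¬y) ⊕ x = min(1, 0.00 + 0.41) = min(1, 0.41) = 0.41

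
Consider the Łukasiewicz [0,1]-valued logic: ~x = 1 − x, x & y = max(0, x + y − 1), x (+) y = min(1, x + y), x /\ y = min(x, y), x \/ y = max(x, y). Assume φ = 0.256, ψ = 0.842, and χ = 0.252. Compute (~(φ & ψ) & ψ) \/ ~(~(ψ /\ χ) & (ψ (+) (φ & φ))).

0.744

φ & ψ = max(0, 0.256 + 0.842 − 1) = max(0, 0.098) = 0.098
~(φ & ψ) = 1 − 0.098 = 0.902
~(φ & ψ) & ψ = max(0, 0.902 + 0.842 − 1) = max(0, 0.744) = 0.744
ψ /\ χ = min(0.842, 0.252) = 0.252
~(ψ /\ χ) = 1 − 0.252 = 0.748
φ & φ = max(0, 0.256 + 0.256 − 1) = max(0, -0.488) = 0.000
ψ (+) (φ & φ) = min(1, 0.842 + 0.000) = min(1, 0.842) = 0.842
~(ψ /\ χ) & (ψ (+) (φ & φ)) = max(0, 0.748 + 0.842 − 1) = max(0, 0.590) = 0.590
~(~(ψ /\ χ) & (ψ (+) (φ & φ))) = 1 − 0.590 = 0.410
(~(φ & ψ) & ψ) \/ ~(~(ψ /\ χ) & (ψ (+) (φ & φ))) = max(0.744, 0.410) = 0.744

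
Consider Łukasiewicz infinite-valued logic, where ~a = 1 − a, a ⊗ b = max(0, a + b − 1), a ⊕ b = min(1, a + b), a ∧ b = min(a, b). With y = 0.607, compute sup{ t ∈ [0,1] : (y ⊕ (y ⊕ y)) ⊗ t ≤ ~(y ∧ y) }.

y ⊕ y = min(1, 0.607 + 0.607) = min(1, 1.214) = 1.000
y ⊕ (y ⊕ y) = min(1, 0.607 + 1.000) = min(1, 1.607) = 1.000
So the left factor is y ⊕ (y ⊕ y) = 1.000.
y ∧ y = min(0.607, 0.607) = 0.607
~(y ∧ y) = 1 − 0.607 = 0.393
So the right-hand bound is ~(y ∧ y) = 0.393.
The residuum of the Łukasiewicz t-norm gives the supremum: min(1, 1 − 1.000 + 0.393).
1 − 1.000 + 0.393 = 0.393, so t = min(1, 0.393) = 0.393.
Check: 1.000 ⊗ 0.393 = max(0, 0.393) = 0.393 ≤ 0.393.

0.393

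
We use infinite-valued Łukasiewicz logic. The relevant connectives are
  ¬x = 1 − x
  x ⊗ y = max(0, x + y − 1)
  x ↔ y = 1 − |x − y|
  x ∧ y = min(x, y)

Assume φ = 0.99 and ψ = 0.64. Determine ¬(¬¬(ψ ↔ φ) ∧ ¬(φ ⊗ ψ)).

ψ ↔ φ = 1 − |0.64 − 0.99| = 1 − 0.35 = 0.65
¬(ψ ↔ φ) = 1 − 0.65 = 0.35
¬¬(ψ ↔ φ) = 1 − 0.35 = 0.65
φ ⊗ ψ = max(0, 0.99 + 0.64 − 1) = max(0, 0.63) = 0.63
¬(φ ⊗ ψ) = 1 − 0.63 = 0.37
¬¬(ψ ↔ φ) ∧ ¬(φ ⊗ ψ) = min(0.65, 0.37) = 0.37
¬(¬¬(ψ ↔ φ) ∧ ¬(φ ⊗ ψ)) = 1 − 0.37 = 0.63

0.63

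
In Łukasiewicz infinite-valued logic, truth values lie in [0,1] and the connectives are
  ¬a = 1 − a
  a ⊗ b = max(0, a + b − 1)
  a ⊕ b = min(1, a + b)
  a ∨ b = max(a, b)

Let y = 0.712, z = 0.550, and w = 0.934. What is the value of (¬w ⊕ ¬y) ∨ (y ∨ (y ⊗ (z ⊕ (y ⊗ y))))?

¬w = 1 − 0.934 = 0.066
¬y = 1 − 0.712 = 0.288
¬w ⊕ ¬y = min(1, 0.066 + 0.288) = min(1, 0.354) = 0.354
y ⊗ y = max(0, 0.712 + 0.712 − 1) = max(0, 0.424) = 0.424
z ⊕ (y ⊗ y) = min(1, 0.550 + 0.424) = min(1, 0.974) = 0.974
y ⊗ (z ⊕ (y ⊗ y)) = max(0, 0.712 + 0.974 − 1) = max(0, 0.686) = 0.686
y ∨ (y ⊗ (z ⊕ (y ⊗ y))) = max(0.712, 0.686) = 0.712
(¬w ⊕ ¬y) ∨ (y ∨ (y ⊗ (z ⊕ (y ⊗ y)))) = max(0.354, 0.712) = 0.712

0.712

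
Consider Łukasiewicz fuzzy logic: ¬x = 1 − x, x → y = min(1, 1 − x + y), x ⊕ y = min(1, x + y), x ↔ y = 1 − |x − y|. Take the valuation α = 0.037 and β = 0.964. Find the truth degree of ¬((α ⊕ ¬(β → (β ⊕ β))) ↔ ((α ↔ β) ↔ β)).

0.072

β ⊕ β = min(1, 0.964 + 0.964) = min(1, 1.928) = 1.000
β → (β ⊕ β) = min(1, 1 − 0.964 + 1.000) = min(1, 1.036) = 1.000
¬(β → (β ⊕ β)) = 1 − 1.000 = 0.000
α ⊕ ¬(β → (β ⊕ β)) = min(1, 0.037 + 0.000) = min(1, 0.037) = 0.037
α ↔ β = 1 − |0.037 − 0.964| = 1 − 0.927 = 0.073
(α ↔ β) ↔ β = 1 − |0.073 − 0.964| = 1 − 0.891 = 0.109
(α ⊕ ¬(β → (β ⊕ β))) ↔ ((α ↔ β) ↔ β) = 1 − |0.037 − 0.109| = 1 − 0.072 = 0.928
¬((α ⊕ ¬(β → (β ⊕ β))) ↔ ((α ↔ β) ↔ β)) = 1 − 0.928 = 0.072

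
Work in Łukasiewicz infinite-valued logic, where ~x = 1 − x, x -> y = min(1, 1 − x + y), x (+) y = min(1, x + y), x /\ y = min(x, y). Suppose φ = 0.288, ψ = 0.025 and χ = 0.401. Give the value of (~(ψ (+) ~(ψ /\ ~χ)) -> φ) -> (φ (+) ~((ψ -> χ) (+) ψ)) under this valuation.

0.288

~χ = 1 − 0.401 = 0.599
ψ /\ ~χ = min(0.025, 0.599) = 0.025
~(ψ /\ ~χ) = 1 − 0.025 = 0.975
ψ (+) ~(ψ /\ ~χ) = min(1, 0.025 + 0.975) = min(1, 1.000) = 1.000
~(ψ (+) ~(ψ /\ ~χ)) = 1 − 1.000 = 0.000
~(ψ (+) ~(ψ /\ ~χ)) -> φ = min(1, 1 − 0.000 + 0.288) = min(1, 1.288) = 1.000
ψ -> χ = min(1, 1 − 0.025 + 0.401) = min(1, 1.376) = 1.000
(ψ -> χ) (+) ψ = min(1, 1.000 + 0.025) = min(1, 1.025) = 1.000
~((ψ -> χ) (+) ψ) = 1 − 1.000 = 0.000
φ (+) ~((ψ -> χ) (+) ψ) = min(1, 0.288 + 0.000) = min(1, 0.288) = 0.288
(~(ψ (+) ~(ψ /\ ~χ)) -> φ) -> (φ (+) ~((ψ -> χ) (+) ψ)) = min(1, 1 − 1.000 + 0.288) = min(1, 0.288) = 0.288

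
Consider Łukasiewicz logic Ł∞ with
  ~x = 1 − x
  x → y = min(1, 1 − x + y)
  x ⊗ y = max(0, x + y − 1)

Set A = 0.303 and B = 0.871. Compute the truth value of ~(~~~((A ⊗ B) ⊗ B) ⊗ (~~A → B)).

A ⊗ B = max(0, 0.303 + 0.871 − 1) = max(0, 0.174) = 0.174
(A ⊗ B) ⊗ B = max(0, 0.174 + 0.871 − 1) = max(0, 0.045) = 0.045
~((A ⊗ B) ⊗ B) = 1 − 0.045 = 0.955
~~((A ⊗ B) ⊗ B) = 1 − 0.955 = 0.045
~~~((A ⊗ B) ⊗ B) = 1 − 0.045 = 0.955
~A = 1 − 0.303 = 0.697
~~A = 1 − 0.697 = 0.303
~~A → B = min(1, 1 − 0.303 + 0.871) = min(1, 1.568) = 1.000
~~~((A ⊗ B) ⊗ B) ⊗ (~~A → B) = max(0, 0.955 + 1.000 − 1) = max(0, 0.955) = 0.955
~(~~~((A ⊗ B) ⊗ B) ⊗ (~~A → B)) = 1 − 0.955 = 0.045

0.045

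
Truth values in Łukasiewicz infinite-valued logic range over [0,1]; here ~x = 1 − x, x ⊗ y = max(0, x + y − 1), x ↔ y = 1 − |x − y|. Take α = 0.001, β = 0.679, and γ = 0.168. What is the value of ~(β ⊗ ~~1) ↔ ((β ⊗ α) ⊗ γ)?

0.679

~1 = 1 − 1.000 = 0.000
~~1 = 1 − 0.000 = 1.000
β ⊗ ~~1 = max(0, 0.679 + 1.000 − 1) = max(0, 0.679) = 0.679
~(β ⊗ ~~1) = 1 − 0.679 = 0.321
β ⊗ α = max(0, 0.679 + 0.001 − 1) = max(0, -0.320) = 0.000
(β ⊗ α) ⊗ γ = max(0, 0.000 + 0.168 − 1) = max(0, -0.832) = 0.000
~(β ⊗ ~~1) ↔ ((β ⊗ α) ⊗ γ) = 1 − |0.321 − 0.000| = 1 − 0.321 = 0.679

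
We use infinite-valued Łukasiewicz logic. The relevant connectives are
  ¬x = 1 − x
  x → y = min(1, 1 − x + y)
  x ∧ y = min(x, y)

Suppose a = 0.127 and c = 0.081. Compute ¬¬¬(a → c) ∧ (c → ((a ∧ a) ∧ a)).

a → c = min(1, 1 − 0.127 + 0.081) = min(1, 0.954) = 0.954
¬(a → c) = 1 − 0.954 = 0.046
¬¬(a → c) = 1 − 0.046 = 0.954
¬¬¬(a → c) = 1 − 0.954 = 0.046
a ∧ a = min(0.127, 0.127) = 0.127
(a ∧ a) ∧ a = min(0.127, 0.127) = 0.127
c → ((a ∧ a) ∧ a) = min(1, 1 − 0.081 + 0.127) = min(1, 1.046) = 1.000
¬¬¬(a → c) ∧ (c → ((a ∧ a) ∧ a)) = min(0.046, 1.000) = 0.046

0.046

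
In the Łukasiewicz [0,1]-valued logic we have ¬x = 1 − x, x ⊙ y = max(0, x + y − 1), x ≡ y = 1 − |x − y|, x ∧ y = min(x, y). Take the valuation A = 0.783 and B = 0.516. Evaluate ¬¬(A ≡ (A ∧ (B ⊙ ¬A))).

¬A = 1 − 0.783 = 0.217
B ⊙ ¬A = max(0, 0.516 + 0.217 − 1) = max(0, -0.267) = 0.000
A ∧ (B ⊙ ¬A) = min(0.783, 0.000) = 0.000
A ≡ (A ∧ (B ⊙ ¬A)) = 1 − |0.783 − 0.000| = 1 − 0.783 = 0.217
¬(A ≡ (A ∧ (B ⊙ ¬A))) = 1 − 0.217 = 0.783
¬¬(A ≡ (A ∧ (B ⊙ ¬A))) = 1 − 0.783 = 0.217

0.217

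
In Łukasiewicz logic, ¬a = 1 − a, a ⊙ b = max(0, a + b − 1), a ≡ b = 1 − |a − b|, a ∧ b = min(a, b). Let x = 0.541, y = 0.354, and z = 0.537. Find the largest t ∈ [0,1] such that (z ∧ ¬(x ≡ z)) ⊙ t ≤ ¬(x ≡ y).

1.000

x ≡ z = 1 − |0.541 − 0.537| = 1 − 0.004 = 0.996
¬(x ≡ z) = 1 − 0.996 = 0.004
z ∧ ¬(x ≡ z) = min(0.537, 0.004) = 0.004
So the left factor is z ∧ ¬(x ≡ z) = 0.004.
x ≡ y = 1 − |0.541 − 0.354| = 1 − 0.187 = 0.813
¬(x ≡ y) = 1 − 0.813 = 0.187
So the right-hand bound is ¬(x ≡ y) = 0.187.
The residuum of the Łukasiewicz t-norm gives the supremum: min(1, 1 − 0.004 + 0.187).
1 − 0.004 + 0.187 = 1.183, so t = min(1, 1.183) = 1.000.
Check: 0.004 ⊙ 1.000 = max(0, 0.004) = 0.004 ≤ 0.187.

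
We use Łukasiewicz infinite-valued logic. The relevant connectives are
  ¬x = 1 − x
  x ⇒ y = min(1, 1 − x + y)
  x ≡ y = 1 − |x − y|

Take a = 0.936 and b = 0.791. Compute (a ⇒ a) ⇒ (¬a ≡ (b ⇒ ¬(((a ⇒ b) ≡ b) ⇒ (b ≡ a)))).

a ⇒ a = min(1, 1 − 0.936 + 0.936) = min(1, 1.000) = 1.000
¬a = 1 − 0.936 = 0.064
a ⇒ b = min(1, 1 − 0.936 + 0.791) = min(1, 0.855) = 0.855
(a ⇒ b) ≡ b = 1 − |0.855 − 0.791| = 1 − 0.064 = 0.936
b ≡ a = 1 − |0.791 − 0.936| = 1 − 0.145 = 0.855
((a ⇒ b) ≡ b) ⇒ (b ≡ a) = min(1, 1 − 0.936 + 0.855) = min(1, 0.919) = 0.919
¬(((a ⇒ b) ≡ b) ⇒ (b ≡ a)) = 1 − 0.919 = 0.081
b ⇒ ¬(((a ⇒ b) ≡ b) ⇒ (b ≡ a)) = min(1, 1 − 0.791 + 0.081) = min(1, 0.290) = 0.290
¬a ≡ (b ⇒ ¬(((a ⇒ b) ≡ b) ⇒ (b ≡ a))) = 1 − |0.064 − 0.290| = 1 − 0.226 = 0.774
(a ⇒ a) ⇒ (¬a ≡ (b ⇒ ¬(((a ⇒ b) ≡ b) ⇒ (b ≡ a)))) = min(1, 1 − 1.000 + 0.774) = min(1, 0.774) = 0.774

0.774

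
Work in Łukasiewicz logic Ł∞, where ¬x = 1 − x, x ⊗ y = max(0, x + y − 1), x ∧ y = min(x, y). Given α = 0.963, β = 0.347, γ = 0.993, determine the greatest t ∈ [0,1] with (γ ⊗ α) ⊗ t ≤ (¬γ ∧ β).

γ ⊗ α = max(0, 0.993 + 0.963 − 1) = max(0, 0.956) = 0.956
So the left factor is γ ⊗ α = 0.956.
¬γ = 1 − 0.993 = 0.007
¬γ ∧ β = min(0.007, 0.347) = 0.007
So the right-hand bound is ¬γ ∧ β = 0.007.
The residuum of the Łukasiewicz t-norm gives the supremum: min(1, 1 − 0.956 + 0.007).
1 − 0.956 + 0.007 = 0.051, so t = min(1, 0.051) = 0.051.
Check: 0.956 ⊗ 0.051 = max(0, 0.007) = 0.007 ≤ 0.007.

0.051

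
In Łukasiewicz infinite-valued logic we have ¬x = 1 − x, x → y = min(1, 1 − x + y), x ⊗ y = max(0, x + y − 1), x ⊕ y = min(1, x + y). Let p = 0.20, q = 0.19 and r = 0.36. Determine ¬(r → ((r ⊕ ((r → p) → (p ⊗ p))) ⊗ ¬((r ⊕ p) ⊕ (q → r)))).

r → p = min(1, 1 − 0.36 + 0.20) = min(1, 0.84) = 0.84
p ⊗ p = max(0, 0.20 + 0.20 − 1) = max(0, -0.60) = 0.00
(r → p) → (p ⊗ p) = min(1, 1 − 0.84 + 0.00) = min(1, 0.16) = 0.16
r ⊕ ((r → p) → (p ⊗ p)) = min(1, 0.36 + 0.16) = min(1, 0.52) = 0.52
r ⊕ p = min(1, 0.36 + 0.20) = min(1, 0.56) = 0.56
q → r = min(1, 1 − 0.19 + 0.36) = min(1, 1.17) = 1.00
(r ⊕ p) ⊕ (q → r) = min(1, 0.56 + 1.00) = min(1, 1.56) = 1.00
¬((r ⊕ p) ⊕ (q → r)) = 1 − 1.00 = 0.00
(r ⊕ ((r → p) → (p ⊗ p))) ⊗ ¬((r ⊕ p) ⊕ (q → r)) = max(0, 0.52 + 0.00 − 1) = max(0, -0.48) = 0.00
r → ((r ⊕ ((r → p) → (p ⊗ p))) ⊗ ¬((r ⊕ p) ⊕ (q → r))) = min(1, 1 − 0.36 + 0.00) = min(1, 0.64) = 0.64
¬(r → ((r ⊕ ((r → p) → (p ⊗ p))) ⊗ ¬((r ⊕ p) ⊕ (q → r)))) = 1 − 0.64 = 0.36

0.36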